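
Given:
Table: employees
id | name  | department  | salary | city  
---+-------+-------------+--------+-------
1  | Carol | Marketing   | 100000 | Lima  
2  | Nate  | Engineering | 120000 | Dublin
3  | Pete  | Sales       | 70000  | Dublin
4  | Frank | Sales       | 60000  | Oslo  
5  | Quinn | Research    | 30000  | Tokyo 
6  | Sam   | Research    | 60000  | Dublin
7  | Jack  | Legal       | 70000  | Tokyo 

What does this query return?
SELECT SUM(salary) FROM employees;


SUM(salary) = 100000 + 120000 + 70000 + 60000 + 30000 + 60000 + 70000 = 510000

510000


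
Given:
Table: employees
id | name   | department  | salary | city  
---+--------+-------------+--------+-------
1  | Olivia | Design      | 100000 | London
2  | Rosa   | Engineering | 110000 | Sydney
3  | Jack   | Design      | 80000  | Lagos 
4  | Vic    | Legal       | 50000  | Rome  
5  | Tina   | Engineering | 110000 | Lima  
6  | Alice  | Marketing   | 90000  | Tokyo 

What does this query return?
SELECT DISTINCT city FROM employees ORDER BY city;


All 'city' values (row order): London, Sydney, Lagos, Rome, Lima, Tokyo
Removing duplicates leaves 6 unique value(s).

6 values:
Lagos
Lima
London
Rome
Sydney
Tokyo


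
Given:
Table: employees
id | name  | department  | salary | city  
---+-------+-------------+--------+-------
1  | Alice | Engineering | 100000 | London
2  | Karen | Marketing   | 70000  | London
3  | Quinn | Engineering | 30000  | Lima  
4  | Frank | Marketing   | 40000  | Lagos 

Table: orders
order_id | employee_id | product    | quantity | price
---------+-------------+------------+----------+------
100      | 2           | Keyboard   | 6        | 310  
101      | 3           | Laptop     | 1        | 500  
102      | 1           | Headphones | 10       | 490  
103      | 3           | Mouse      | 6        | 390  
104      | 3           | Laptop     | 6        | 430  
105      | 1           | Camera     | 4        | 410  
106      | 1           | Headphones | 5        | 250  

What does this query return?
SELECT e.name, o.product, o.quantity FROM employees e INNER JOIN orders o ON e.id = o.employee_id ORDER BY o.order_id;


Joining employees.id = orders.employee_id:
  employee Karen (id=2) -> order Keyboard
  employee Quinn (id=3) -> order Laptop
  employee Alice (id=1) -> order Headphones
  employee Quinn (id=3) -> order Mouse
  employee Quinn (id=3) -> order Laptop
  employee Alice (id=1) -> order Camera
  employee Alice (id=1) -> order Headphones


7 rows:
Karen, Keyboard, 6
Quinn, Laptop, 1
Alice, Headphones, 10
Quinn, Mouse, 6
Quinn, Laptop, 6
Alice, Camera, 4
Alice, Headphones, 5


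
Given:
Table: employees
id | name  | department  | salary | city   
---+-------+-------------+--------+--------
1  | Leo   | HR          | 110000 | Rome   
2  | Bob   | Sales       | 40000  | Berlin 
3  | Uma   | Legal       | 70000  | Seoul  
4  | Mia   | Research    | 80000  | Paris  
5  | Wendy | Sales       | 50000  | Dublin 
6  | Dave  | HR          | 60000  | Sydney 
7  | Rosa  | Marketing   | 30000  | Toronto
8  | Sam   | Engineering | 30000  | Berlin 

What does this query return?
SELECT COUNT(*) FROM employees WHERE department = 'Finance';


Counting rows where department = 'Finance'


0


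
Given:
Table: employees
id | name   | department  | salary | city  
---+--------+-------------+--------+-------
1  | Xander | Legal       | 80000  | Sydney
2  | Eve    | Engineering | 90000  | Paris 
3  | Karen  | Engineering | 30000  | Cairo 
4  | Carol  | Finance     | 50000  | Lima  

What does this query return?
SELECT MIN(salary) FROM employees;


Salaries: 80000, 90000, 30000, 50000
MIN = 30000

30000


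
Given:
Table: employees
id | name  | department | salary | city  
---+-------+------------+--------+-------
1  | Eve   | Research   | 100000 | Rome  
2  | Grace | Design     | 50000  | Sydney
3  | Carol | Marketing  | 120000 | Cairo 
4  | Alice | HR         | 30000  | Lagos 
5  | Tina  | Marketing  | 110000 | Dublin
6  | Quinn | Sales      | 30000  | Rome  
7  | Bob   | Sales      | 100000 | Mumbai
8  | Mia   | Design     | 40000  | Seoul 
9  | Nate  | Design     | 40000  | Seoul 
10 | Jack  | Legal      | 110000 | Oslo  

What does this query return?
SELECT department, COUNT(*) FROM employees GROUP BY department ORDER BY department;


Assigning each row to its department group:
  Eve -> Research
  Grace -> Design
  Carol -> Marketing
  Alice -> HR
  Tina -> Marketing
  Quinn -> Sales
  Bob -> Sales
  Mia -> Design
  Nate -> Design
  Jack -> Legal


6 groups:
Design, 3
HR, 1
Legal, 1
Marketing, 2
Research, 1
Sales, 2


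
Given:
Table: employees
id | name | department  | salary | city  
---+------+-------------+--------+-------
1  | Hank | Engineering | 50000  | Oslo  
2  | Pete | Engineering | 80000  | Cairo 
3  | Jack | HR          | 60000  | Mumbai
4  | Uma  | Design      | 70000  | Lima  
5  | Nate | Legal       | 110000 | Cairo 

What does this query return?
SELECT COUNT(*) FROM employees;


COUNT(*) counts all rows

5


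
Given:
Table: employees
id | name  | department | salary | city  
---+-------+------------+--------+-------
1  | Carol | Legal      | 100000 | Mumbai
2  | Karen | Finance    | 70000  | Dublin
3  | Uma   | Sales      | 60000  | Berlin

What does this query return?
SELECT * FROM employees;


SELECT * returns all 3 rows with all columns

3 rows:
1, Carol, Legal, 100000, Mumbai
2, Karen, Finance, 70000, Dublin
3, Uma, Sales, 60000, Berlin


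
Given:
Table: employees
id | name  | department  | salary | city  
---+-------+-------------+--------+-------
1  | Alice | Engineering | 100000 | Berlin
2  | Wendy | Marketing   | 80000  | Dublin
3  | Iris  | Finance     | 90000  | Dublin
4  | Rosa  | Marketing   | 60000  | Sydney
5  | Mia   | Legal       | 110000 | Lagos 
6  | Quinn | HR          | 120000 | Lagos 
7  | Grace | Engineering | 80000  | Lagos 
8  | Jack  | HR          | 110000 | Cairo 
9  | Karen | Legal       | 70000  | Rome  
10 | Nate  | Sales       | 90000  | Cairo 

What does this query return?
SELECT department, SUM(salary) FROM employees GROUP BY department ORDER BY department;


Summing salary within each department:
  Engineering: 100000 + 80000 = 180000
  Finance: 90000 = 90000
  HR: 120000 + 110000 = 230000
  Legal: 110000 + 70000 = 180000
  Marketing: 80000 + 60000 = 140000
  Sales: 90000 = 90000


6 groups:
Engineering, 180000
Finance, 90000
HR, 230000
Legal, 180000
Marketing, 140000
Sales, 90000


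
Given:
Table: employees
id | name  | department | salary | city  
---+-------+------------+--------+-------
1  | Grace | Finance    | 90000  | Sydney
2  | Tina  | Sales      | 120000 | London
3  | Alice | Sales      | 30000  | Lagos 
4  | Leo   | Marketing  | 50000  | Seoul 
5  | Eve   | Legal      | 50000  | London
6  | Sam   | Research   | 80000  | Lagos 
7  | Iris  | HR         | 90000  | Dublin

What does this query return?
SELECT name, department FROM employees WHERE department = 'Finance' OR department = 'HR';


Filtering: department = 'Finance' OR 'HR'
Matching: 2 rows

2 rows:
Grace, Finance
Iris, HR


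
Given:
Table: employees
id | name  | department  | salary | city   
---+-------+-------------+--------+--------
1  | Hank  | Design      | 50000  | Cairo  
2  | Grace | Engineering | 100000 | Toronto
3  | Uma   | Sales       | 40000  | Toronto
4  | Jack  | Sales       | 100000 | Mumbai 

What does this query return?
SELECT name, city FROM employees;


Projecting columns: name, city

4 rows:
Hank, Cairo
Grace, Toronto
Uma, Toronto
Jack, Mumbai


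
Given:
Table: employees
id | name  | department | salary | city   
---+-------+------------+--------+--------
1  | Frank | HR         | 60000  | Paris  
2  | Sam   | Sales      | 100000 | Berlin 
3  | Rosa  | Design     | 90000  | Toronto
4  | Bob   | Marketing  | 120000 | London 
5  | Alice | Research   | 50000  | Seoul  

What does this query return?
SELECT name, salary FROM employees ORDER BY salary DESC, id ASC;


Sorting by salary DESC, then id ASC for ties

5 rows:
Bob, 120000
Sam, 100000
Rosa, 90000
Frank, 60000
Alice, 50000


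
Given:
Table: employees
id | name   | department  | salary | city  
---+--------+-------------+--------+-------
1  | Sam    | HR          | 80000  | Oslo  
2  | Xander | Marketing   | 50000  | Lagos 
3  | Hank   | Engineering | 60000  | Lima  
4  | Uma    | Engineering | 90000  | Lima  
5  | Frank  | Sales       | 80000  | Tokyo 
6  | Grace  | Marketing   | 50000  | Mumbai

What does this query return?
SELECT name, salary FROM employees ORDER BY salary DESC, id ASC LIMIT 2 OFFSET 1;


Sort by salary DESC (id ASC tiebreak), then skip 1 and take 2
Rows 2 through 3

2 rows:
Sam, 80000
Frank, 80000


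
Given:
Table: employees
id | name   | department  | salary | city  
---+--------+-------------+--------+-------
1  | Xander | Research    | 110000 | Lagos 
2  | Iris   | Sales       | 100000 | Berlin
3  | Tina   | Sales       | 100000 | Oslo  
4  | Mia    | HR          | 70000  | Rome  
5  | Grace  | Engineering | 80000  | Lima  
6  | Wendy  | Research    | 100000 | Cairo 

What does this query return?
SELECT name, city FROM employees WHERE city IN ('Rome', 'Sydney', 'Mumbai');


Filtering: city IN ('Rome', 'Sydney', 'Mumbai')
Matching: 1 rows

1 rows:
Mia, Rome


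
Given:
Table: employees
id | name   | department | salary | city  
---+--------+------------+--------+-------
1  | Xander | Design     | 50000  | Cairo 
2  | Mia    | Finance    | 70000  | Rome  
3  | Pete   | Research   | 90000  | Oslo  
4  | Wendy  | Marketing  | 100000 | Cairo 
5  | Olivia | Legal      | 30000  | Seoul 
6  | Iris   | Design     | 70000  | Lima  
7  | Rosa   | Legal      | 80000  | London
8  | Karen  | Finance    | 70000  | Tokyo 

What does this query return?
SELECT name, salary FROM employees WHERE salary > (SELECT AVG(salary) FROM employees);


Subquery: AVG(salary) = 70000.0
Filtering: salary > 70000.0
  Pete (90000) -> MATCH
  Wendy (100000) -> MATCH
  Rosa (80000) -> MATCH


3 rows:
Pete, 90000
Wendy, 100000
Rosa, 80000


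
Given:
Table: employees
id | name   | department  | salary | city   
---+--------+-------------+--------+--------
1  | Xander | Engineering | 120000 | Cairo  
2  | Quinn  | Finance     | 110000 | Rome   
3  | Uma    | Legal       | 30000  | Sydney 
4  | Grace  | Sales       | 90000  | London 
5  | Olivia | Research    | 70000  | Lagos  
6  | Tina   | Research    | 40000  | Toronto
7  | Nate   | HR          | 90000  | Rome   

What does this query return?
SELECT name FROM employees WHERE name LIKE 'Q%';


LIKE 'Q%' matches names starting with 'Q'
Matching: 1

1 rows:
Quinn


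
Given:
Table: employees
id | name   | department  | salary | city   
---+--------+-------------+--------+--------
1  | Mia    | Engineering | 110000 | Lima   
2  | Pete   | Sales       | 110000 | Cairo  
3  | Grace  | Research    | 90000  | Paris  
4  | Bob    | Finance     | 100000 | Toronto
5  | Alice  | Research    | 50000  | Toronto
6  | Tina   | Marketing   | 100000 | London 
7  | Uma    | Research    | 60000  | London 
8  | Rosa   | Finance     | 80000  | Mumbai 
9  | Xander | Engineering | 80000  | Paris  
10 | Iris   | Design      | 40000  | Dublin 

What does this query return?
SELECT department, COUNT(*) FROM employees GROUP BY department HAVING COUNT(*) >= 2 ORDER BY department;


Groups with count >= 2:
  Engineering: 2 -> PASS
  Finance: 2 -> PASS
  Research: 3 -> PASS
  Design: 1 -> filtered out
  Marketing: 1 -> filtered out
  Sales: 1 -> filtered out


3 groups:
Engineering, 2
Finance, 2
Research, 3


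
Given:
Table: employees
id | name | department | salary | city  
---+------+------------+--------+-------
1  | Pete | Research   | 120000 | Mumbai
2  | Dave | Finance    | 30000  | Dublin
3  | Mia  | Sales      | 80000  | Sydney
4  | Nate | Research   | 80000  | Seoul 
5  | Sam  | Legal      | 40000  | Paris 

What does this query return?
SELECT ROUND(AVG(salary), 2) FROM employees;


SUM(salary) = 350000
COUNT = 5
ROUND(AVG, 2) = ROUND(350000 / 5, 2) = 70000.0

70000.0


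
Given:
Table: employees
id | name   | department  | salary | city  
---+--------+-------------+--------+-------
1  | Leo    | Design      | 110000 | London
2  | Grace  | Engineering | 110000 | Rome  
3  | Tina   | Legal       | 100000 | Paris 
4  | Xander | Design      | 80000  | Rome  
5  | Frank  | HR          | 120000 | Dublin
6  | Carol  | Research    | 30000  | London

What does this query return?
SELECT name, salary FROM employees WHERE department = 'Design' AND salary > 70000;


Filtering: department = 'Design' AND salary > 70000
Matching: 2 rows

2 rows:
Leo, 110000
Xander, 80000


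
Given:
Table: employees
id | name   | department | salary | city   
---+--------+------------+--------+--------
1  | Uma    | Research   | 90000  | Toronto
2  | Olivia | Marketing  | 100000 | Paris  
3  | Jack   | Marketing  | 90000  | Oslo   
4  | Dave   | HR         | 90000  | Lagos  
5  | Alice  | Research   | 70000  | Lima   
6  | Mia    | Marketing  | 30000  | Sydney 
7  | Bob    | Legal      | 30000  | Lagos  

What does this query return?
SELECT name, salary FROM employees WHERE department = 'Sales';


Filtering: department = 'Sales'
Matching rows: 0

Empty result set (0 rows)


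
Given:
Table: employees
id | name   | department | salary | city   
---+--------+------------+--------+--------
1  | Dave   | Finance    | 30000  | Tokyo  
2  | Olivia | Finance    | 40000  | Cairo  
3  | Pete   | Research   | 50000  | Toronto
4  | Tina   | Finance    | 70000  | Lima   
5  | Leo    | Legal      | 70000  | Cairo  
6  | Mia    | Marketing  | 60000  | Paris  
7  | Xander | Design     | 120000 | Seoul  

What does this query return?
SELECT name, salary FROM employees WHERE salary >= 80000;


Filtering: salary >= 80000
Matching: 1 rows

1 rows:
Xander, 120000


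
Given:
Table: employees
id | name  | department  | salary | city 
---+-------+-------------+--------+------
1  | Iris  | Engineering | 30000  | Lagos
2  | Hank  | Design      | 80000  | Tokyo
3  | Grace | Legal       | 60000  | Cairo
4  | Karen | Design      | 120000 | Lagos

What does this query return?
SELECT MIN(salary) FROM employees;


Salaries: 30000, 80000, 60000, 120000
MIN = 30000

30000


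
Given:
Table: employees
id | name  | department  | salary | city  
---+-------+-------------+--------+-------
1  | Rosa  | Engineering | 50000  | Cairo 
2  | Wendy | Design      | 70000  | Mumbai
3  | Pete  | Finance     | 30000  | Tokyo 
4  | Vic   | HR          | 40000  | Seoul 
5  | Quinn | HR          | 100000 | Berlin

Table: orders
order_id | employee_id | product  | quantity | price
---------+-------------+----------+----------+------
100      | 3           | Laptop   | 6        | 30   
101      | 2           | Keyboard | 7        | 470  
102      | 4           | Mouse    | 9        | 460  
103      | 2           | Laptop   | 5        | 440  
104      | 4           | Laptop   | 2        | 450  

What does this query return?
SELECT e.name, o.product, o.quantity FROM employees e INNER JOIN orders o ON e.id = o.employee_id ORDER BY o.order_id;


Joining employees.id = orders.employee_id:
  employee Pete (id=3) -> order Laptop
  employee Wendy (id=2) -> order Keyboard
  employee Vic (id=4) -> order Mouse
  employee Wendy (id=2) -> order Laptop
  employee Vic (id=4) -> order Laptop


5 rows:
Pete, Laptop, 6
Wendy, Keyboard, 7
Vic, Mouse, 9
Wendy, Laptop, 5
Vic, Laptop, 2


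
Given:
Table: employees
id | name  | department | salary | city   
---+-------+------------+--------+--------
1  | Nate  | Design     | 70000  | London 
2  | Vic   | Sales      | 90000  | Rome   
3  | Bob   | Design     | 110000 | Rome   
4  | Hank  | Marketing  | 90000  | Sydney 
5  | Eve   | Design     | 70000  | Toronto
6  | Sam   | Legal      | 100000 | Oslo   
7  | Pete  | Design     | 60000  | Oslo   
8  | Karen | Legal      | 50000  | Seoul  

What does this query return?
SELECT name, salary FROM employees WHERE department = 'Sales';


Filtering: department = 'Sales'
Matching rows: 1

1 rows:
Vic, 90000


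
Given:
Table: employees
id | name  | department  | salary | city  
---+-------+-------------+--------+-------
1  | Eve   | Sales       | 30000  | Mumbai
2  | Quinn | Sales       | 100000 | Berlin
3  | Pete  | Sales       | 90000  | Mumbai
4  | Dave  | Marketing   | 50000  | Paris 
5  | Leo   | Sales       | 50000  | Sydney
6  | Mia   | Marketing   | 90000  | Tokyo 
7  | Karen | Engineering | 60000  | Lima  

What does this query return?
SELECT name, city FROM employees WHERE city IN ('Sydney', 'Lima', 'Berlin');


Filtering: city IN ('Sydney', 'Lima', 'Berlin')
Matching: 3 rows

3 rows:
Quinn, Berlin
Leo, Sydney
Karen, Lima


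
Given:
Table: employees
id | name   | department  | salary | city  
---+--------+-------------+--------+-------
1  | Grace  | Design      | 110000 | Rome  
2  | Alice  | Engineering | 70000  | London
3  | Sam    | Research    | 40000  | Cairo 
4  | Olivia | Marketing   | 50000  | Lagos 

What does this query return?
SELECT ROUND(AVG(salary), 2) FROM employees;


SUM(salary) = 270000
COUNT = 4
ROUND(AVG, 2) = ROUND(270000 / 4, 2) = 67500.0

67500.0


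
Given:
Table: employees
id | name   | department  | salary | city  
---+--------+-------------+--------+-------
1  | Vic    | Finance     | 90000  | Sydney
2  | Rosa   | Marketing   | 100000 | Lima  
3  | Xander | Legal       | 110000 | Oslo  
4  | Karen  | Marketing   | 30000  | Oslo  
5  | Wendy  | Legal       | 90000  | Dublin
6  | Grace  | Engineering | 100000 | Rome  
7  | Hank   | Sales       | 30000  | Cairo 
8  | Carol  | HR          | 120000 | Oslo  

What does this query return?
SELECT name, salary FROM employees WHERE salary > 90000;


Filtering: salary > 90000
Matching: 4 rows

4 rows:
Rosa, 100000
Xander, 110000
Grace, 100000
Carol, 120000


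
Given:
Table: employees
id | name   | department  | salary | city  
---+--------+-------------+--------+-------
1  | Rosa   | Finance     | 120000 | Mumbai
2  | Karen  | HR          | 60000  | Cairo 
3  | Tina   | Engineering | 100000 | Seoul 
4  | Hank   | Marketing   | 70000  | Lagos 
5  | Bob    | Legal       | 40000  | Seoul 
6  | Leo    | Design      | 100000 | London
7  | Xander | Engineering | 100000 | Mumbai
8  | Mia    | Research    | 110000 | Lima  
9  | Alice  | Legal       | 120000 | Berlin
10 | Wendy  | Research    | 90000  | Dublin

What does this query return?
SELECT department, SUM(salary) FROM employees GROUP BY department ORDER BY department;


Summing salary within each department:
  Design: 100000 = 100000
  Engineering: 100000 + 100000 = 200000
  Finance: 120000 = 120000
  HR: 60000 = 60000
  Legal: 40000 + 120000 = 160000
  Marketing: 70000 = 70000
  Research: 110000 + 90000 = 200000


7 groups:
Design, 100000
Engineering, 200000
Finance, 120000
HR, 60000
Legal, 160000
Marketing, 70000
Research, 200000


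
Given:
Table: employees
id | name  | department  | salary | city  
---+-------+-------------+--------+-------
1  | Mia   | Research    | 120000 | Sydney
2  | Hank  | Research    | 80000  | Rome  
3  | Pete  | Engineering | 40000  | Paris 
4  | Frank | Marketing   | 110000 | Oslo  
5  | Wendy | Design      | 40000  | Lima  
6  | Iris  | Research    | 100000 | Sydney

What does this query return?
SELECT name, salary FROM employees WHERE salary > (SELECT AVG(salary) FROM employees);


Subquery: AVG(salary) = 81666.67
Filtering: salary > 81666.67
  Mia (120000) -> MATCH
  Frank (110000) -> MATCH
  Iris (100000) -> MATCH


3 rows:
Mia, 120000
Frank, 110000
Iris, 100000


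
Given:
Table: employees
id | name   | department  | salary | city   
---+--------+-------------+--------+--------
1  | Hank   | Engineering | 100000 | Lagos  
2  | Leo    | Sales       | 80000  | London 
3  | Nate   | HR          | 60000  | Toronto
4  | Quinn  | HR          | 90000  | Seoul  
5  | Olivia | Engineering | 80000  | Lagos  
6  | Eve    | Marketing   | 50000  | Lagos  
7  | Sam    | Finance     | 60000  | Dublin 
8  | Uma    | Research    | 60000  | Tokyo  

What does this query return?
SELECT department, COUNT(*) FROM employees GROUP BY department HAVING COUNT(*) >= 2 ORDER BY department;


Groups with count >= 2:
  Engineering: 2 -> PASS
  HR: 2 -> PASS
  Finance: 1 -> filtered out
  Marketing: 1 -> filtered out
  Research: 1 -> filtered out
  Sales: 1 -> filtered out


2 groups:
Engineering, 2
HR, 2


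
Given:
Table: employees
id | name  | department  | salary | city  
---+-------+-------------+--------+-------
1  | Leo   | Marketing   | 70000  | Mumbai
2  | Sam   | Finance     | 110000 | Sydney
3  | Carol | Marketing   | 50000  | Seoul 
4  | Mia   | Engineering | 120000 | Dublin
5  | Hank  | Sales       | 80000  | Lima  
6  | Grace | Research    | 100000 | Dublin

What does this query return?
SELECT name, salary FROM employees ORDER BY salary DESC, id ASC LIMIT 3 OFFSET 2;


Sort by salary DESC (id ASC tiebreak), then skip 2 and take 3
Rows 3 through 5

3 rows:
Grace, 100000
Hank, 80000
Leo, 70000


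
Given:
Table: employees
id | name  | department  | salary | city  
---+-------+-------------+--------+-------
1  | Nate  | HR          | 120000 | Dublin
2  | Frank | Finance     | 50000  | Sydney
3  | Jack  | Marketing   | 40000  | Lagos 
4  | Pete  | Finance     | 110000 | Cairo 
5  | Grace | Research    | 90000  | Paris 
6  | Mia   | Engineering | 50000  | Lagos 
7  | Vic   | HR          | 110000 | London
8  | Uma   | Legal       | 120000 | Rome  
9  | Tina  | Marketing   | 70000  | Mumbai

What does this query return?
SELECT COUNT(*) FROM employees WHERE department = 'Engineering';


Counting rows where department = 'Engineering'
  Mia -> MATCH


1


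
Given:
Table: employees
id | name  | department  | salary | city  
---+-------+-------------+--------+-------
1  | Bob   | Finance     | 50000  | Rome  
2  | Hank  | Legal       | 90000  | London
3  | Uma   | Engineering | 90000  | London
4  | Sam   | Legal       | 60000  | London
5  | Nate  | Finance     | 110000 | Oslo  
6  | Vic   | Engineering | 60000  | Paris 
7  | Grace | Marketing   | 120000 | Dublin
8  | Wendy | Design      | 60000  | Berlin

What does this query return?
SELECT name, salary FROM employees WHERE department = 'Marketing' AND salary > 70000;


Filtering: department = 'Marketing' AND salary > 70000
Matching: 1 rows

1 rows:
Grace, 120000


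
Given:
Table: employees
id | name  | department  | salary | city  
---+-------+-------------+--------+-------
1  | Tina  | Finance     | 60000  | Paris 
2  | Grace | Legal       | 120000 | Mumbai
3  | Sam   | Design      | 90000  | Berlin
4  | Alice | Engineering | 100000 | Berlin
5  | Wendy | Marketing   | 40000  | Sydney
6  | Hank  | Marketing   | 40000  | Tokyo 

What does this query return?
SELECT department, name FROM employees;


Projecting columns: department, name

6 rows:
Finance, Tina
Legal, Grace
Design, Sam
Engineering, Alice
Marketing, Wendy
Marketing, Hank


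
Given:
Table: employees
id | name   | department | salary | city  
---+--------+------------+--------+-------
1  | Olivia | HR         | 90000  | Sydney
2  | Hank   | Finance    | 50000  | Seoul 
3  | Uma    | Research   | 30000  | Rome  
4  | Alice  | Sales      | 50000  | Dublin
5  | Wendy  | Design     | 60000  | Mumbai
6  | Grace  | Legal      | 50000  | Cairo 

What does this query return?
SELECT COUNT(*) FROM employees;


COUNT(*) counts all rows

6


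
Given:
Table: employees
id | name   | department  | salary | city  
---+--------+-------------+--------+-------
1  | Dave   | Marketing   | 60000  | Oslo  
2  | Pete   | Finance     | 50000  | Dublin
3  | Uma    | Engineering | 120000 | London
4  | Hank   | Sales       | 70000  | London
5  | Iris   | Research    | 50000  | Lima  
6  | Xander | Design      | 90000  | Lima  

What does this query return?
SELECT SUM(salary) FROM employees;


SUM(salary) = 60000 + 50000 + 120000 + 70000 + 50000 + 90000 = 440000

440000


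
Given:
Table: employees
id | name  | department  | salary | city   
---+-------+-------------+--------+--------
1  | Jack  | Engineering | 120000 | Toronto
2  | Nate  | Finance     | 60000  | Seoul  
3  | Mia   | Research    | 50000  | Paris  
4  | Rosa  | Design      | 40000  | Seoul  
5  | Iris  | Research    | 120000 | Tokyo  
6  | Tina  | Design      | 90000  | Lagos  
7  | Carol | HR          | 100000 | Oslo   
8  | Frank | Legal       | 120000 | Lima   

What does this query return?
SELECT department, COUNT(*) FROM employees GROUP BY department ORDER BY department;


Assigning each row to its department group:
  Jack -> Engineering
  Nate -> Finance
  Mia -> Research
  Rosa -> Design
  Iris -> Research
  Tina -> Design
  Carol -> HR
  Frank -> Legal


6 groups:
Design, 2
Engineering, 1
Finance, 1
HR, 1
Legal, 1
Research, 2


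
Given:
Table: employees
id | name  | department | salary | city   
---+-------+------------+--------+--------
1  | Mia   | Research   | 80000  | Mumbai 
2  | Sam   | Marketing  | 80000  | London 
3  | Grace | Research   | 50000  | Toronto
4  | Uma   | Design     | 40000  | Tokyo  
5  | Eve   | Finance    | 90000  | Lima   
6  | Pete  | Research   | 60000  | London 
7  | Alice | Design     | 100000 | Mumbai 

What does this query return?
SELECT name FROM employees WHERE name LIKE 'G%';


LIKE 'G%' matches names starting with 'G'
Matching: 1

1 rows:
Grace


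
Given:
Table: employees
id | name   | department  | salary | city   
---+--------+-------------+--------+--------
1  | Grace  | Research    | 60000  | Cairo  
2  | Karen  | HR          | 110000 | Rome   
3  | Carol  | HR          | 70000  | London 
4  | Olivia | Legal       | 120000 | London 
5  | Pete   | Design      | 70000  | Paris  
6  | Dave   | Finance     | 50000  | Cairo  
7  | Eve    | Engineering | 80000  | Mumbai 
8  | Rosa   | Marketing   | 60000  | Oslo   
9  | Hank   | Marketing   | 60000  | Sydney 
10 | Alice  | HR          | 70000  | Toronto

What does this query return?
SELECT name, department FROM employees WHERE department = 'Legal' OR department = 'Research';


Filtering: department = 'Legal' OR 'Research'
Matching: 2 rows

2 rows:
Grace, Research
Olivia, Legal


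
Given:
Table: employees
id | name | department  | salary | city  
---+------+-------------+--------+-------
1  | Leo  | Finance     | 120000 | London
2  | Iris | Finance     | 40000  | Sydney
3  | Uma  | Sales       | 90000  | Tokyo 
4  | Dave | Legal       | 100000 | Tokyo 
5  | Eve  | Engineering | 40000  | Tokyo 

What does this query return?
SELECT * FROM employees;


SELECT * returns all 5 rows with all columns

5 rows:
1, Leo, Finance, 120000, London
2, Iris, Finance, 40000, Sydney
3, Uma, Sales, 90000, Tokyo
4, Dave, Legal, 100000, Tokyo
5, Eve, Engineering, 40000, Tokyo


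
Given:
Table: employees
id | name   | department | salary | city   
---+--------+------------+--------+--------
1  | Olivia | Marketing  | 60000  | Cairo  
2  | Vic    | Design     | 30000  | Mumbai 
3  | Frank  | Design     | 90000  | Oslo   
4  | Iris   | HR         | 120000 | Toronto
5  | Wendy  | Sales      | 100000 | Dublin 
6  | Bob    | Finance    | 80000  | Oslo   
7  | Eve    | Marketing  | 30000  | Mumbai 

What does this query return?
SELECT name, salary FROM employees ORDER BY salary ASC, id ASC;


Sorting by salary ASC, then id ASC for ties

7 rows:
Vic, 30000
Eve, 30000
Olivia, 60000
Bob, 80000
Frank, 90000
Wendy, 100000
Iris, 120000


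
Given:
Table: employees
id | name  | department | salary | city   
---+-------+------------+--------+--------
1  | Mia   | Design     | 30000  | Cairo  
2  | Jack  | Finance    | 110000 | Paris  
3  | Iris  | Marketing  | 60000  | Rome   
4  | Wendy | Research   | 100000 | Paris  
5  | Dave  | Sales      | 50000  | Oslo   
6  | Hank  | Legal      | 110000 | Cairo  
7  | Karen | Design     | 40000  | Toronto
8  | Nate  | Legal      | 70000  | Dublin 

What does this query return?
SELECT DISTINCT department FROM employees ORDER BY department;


All 'department' values (row order): Design, Finance, Marketing, Research, Sales, Legal, Design, Legal
Removing duplicates leaves 6 unique value(s).

6 values:
Design
Finance
Legal
Marketing
Research
Sales


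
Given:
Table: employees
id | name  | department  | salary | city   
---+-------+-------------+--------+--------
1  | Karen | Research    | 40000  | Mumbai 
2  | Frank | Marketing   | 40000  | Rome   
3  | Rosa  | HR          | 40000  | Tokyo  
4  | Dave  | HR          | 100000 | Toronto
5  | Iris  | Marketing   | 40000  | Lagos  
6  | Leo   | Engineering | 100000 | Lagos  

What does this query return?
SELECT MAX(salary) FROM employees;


Salaries: 40000, 40000, 40000, 100000, 40000, 100000
MAX = 100000

100000


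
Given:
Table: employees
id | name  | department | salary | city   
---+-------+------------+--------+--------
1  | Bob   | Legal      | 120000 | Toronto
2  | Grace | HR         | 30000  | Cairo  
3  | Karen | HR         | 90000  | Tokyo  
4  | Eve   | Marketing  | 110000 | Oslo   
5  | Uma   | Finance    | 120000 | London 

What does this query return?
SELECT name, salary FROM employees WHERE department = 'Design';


Filtering: department = 'Design'
Matching rows: 0

Empty result set (0 rows)


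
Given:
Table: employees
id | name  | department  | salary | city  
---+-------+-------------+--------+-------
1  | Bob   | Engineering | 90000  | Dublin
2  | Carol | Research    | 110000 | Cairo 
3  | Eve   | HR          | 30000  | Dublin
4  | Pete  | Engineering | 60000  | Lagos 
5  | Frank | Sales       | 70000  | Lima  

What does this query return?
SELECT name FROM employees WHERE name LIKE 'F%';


LIKE 'F%' matches names starting with 'F'
Matching: 1

1 rows:
Frank


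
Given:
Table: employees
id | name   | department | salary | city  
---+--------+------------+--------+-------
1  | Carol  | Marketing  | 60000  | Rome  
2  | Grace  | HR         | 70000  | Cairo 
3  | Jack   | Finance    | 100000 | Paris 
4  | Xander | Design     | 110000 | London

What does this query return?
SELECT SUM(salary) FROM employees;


SUM(salary) = 60000 + 70000 + 100000 + 110000 = 340000

340000


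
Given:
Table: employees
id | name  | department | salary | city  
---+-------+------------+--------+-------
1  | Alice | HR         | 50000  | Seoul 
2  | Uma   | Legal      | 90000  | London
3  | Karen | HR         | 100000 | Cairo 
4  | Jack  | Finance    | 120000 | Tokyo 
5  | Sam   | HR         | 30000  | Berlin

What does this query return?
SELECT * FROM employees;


SELECT * returns all 5 rows with all columns

5 rows:
1, Alice, HR, 50000, Seoul
2, Uma, Legal, 90000, London
3, Karen, HR, 100000, Cairo
4, Jack, Finance, 120000, Tokyo
5, Sam, HR, 30000, Berlin


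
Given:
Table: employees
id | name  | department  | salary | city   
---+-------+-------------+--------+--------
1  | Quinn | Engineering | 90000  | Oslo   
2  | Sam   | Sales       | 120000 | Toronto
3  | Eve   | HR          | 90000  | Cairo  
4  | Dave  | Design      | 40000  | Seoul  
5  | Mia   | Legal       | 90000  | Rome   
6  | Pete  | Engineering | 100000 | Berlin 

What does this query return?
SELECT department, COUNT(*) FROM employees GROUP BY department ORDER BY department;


Assigning each row to its department group:
  Quinn -> Engineering
  Sam -> Sales
  Eve -> HR
  Dave -> Design
  Mia -> Legal
  Pete -> Engineering


5 groups:
Design, 1
Engineering, 2
HR, 1
Legal, 1
Sales, 1


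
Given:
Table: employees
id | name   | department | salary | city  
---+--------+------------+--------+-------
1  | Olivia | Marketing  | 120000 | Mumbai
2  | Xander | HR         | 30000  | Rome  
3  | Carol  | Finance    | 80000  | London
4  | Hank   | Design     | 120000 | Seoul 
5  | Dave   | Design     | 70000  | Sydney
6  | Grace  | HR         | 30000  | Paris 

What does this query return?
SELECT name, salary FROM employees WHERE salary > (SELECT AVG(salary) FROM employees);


Subquery: AVG(salary) = 75000.0
Filtering: salary > 75000.0
  Olivia (120000) -> MATCH
  Carol (80000) -> MATCH
  Hank (120000) -> MATCH


3 rows:
Olivia, 120000
Carol, 80000
Hank, 120000


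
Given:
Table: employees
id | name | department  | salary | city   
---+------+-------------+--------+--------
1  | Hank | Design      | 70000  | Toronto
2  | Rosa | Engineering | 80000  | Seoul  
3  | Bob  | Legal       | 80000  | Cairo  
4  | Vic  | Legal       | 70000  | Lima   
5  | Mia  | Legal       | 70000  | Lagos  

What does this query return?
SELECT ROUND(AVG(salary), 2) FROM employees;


SUM(salary) = 370000
COUNT = 5
ROUND(AVG, 2) = ROUND(370000 / 5, 2) = 74000.0

74000.0


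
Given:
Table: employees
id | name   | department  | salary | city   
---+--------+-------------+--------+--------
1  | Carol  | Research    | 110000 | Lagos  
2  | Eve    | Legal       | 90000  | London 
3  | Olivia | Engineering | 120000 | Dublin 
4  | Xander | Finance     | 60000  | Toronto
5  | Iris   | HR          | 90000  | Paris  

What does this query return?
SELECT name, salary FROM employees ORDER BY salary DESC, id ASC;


Sorting by salary DESC, then id ASC for ties

5 rows:
Olivia, 120000
Carol, 110000
Eve, 90000
Iris, 90000
Xander, 60000


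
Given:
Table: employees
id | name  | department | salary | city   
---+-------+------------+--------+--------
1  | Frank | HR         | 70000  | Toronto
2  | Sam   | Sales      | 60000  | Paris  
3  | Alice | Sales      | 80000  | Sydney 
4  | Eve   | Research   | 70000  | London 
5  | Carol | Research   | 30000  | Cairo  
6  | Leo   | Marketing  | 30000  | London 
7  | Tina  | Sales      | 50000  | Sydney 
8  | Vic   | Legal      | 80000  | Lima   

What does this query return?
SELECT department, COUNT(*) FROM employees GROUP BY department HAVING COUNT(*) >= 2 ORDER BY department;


Groups with count >= 2:
  Research: 2 -> PASS
  Sales: 3 -> PASS
  HR: 1 -> filtered out
  Legal: 1 -> filtered out
  Marketing: 1 -> filtered out


2 groups:
Research, 2
Sales, 3


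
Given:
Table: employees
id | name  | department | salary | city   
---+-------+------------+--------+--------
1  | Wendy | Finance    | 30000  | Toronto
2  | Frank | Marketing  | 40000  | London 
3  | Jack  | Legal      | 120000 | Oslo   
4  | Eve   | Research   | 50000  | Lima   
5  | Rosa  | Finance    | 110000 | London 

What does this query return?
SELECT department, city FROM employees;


Projecting columns: department, city

5 rows:
Finance, Toronto
Marketing, London
Legal, Oslo
Research, Lima
Finance, London


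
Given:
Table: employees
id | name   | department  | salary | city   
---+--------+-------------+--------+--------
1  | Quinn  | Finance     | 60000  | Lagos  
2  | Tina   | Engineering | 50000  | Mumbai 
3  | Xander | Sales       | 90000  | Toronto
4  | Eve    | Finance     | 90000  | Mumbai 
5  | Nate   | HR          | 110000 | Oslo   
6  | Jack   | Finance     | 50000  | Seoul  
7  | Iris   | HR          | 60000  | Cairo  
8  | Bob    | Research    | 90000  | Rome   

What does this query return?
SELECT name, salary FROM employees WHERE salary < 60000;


Filtering: salary < 60000
Matching: 2 rows

2 rows:
Tina, 50000
Jack, 50000


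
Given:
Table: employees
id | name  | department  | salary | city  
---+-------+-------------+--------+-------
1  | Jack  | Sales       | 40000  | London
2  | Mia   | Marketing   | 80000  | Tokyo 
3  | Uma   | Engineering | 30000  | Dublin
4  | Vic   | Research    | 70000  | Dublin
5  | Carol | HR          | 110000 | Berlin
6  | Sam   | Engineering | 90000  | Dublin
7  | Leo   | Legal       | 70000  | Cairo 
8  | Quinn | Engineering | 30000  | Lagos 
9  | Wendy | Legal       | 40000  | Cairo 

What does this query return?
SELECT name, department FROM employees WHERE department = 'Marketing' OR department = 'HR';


Filtering: department = 'Marketing' OR 'HR'
Matching: 2 rows

2 rows:
Mia, Marketing
Carol, HR


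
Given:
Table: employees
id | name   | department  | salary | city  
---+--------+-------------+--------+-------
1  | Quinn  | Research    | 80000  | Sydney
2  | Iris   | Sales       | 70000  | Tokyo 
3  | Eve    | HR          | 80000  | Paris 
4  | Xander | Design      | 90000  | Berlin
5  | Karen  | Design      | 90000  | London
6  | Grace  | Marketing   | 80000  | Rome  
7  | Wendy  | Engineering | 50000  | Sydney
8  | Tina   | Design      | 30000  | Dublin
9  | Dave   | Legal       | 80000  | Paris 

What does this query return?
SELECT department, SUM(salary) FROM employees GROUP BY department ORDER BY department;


Summing salary within each department:
  Design: 90000 + 90000 + 30000 = 210000
  Engineering: 50000 = 50000
  HR: 80000 = 80000
  Legal: 80000 = 80000
  Marketing: 80000 = 80000
  Research: 80000 = 80000
  Sales: 70000 = 70000


7 groups:
Design, 210000
Engineering, 50000
HR, 80000
Legal, 80000
Marketing, 80000
Research, 80000
Sales, 70000


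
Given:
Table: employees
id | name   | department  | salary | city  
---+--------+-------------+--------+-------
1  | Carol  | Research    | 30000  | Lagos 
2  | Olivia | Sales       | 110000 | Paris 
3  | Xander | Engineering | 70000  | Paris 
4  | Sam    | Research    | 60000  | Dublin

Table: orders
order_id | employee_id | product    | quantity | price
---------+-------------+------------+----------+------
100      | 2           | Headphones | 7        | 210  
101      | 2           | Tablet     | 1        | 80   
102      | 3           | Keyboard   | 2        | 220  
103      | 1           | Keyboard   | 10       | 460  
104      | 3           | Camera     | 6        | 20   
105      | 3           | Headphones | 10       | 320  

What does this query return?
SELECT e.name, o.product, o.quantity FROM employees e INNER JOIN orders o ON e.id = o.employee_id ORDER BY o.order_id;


Joining employees.id = orders.employee_id:
  employee Olivia (id=2) -> order Headphones
  employee Olivia (id=2) -> order Tablet
  employee Xander (id=3) -> order Keyboard
  employee Carol (id=1) -> order Keyboard
  employee Xander (id=3) -> order Camera
  employee Xander (id=3) -> order Headphones


6 rows:
Olivia, Headphones, 7
Olivia, Tablet, 1
Xander, Keyboard, 2
Carol, Keyboard, 10
Xander, Camera, 6
Xander, Headphones, 10


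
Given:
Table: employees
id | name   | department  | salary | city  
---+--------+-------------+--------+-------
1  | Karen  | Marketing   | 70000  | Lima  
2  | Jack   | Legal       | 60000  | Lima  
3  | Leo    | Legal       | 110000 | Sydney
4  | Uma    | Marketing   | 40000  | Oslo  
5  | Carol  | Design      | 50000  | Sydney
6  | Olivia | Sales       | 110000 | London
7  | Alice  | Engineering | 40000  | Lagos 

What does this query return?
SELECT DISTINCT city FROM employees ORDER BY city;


All 'city' values (row order): Lima, Lima, Sydney, Oslo, Sydney, London, Lagos
Removing duplicates leaves 5 unique value(s).

5 values:
Lagos
Lima
London
Oslo
Sydney


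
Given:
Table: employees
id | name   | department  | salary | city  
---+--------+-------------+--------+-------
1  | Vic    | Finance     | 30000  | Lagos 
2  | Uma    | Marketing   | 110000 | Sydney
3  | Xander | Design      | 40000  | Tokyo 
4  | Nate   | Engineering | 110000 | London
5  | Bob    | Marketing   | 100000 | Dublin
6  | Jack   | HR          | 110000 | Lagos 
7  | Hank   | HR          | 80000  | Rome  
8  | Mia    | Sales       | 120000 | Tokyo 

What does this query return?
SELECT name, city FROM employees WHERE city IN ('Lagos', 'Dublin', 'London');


Filtering: city IN ('Lagos', 'Dublin', 'London')
Matching: 4 rows

4 rows:
Vic, Lagos
Nate, London
Bob, Dublin
Jack, Lagos


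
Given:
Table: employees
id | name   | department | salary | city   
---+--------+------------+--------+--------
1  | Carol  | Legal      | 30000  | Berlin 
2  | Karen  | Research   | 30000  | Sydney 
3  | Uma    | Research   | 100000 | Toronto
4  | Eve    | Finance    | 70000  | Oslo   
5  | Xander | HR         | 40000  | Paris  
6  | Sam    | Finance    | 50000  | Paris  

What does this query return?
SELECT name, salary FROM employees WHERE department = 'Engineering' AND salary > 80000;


Filtering: department = 'Engineering' AND salary > 80000
Matching: 0 rows

Empty result set (0 rows)


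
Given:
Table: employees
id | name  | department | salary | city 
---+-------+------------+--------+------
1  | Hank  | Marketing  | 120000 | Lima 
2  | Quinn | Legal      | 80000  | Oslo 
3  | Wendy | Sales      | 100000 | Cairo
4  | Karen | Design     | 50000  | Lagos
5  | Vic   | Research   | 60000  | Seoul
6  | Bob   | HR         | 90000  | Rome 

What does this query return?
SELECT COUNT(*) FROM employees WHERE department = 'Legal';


Counting rows where department = 'Legal'
  Quinn -> MATCH


1
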